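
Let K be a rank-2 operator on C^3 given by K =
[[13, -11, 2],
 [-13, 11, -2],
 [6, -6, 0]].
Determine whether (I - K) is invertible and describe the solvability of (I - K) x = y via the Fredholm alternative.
(I - K) is invertible (det(I - K) = -47 ≠ 0), so for every y in C^3 the equation (I - K) x = y has a unique solution.

K has rank 2 and factors as K = U V^T = u1 v1^T + u2 v2^T with u1 = (3, -3, 2), v1 = (3, -3, 0), u2 = (-2, 2, 0), v2 = (-2, 1, -1) (multiplying out reproduces the displayed K). The nonzero eigenvalues of U V^T coincide with those of the 2 x 2 matrix G = V^T U = [[v1·u1, v1·u2], [v2·u1, v2·u2]] = [[18, -12], [-11, 6]], and by the Sylvester determinant identity det(I_3 - U V^T) = det(I_2 - V^T U) = det([[-17, 12], [11, -5]]) = (-17)(-5) - (12)(11) = -47. (Direct check: I - K =
[[-12, 11, -2],
 [13, -10, 2],
 [-6, 6, 1]]
has determinant -47.) The finite-dimensional Fredholm alternative says: either (I - K) is invertible, or ker(I - K) ≠ {0} and then range(I - K) = ker((I - K)^*)^⊥, with dim ker(I - K) = dim ker((I - K)^*). Since det(I - K) ≠ 0, 1 is not an eigenvalue of K and ker(I - K) = {0}, so we are in the first case: for every y there is a unique x = (I - K)^(-1) y. (Explicitly, by the Woodbury identity, (I - U V^T)^(-1) = I + U (I_2 - G)^(-1) V^T.)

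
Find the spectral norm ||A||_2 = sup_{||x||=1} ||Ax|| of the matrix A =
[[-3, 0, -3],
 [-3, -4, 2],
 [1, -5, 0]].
||A||_2 ≈ 6.6759 (= sqrt(largest eigenvalue of A^T A))

||A||_2 = sigma_max(A) = sqrt(lambda_max(A^T A)). Form the symmetric matrix M = A^T A =
[[19, 7, 3],
 [7, 41, -8],
 [3, -8, 13]].
Its characteristic polynomial (trace, sum of principal 2x2 minors, determinant of M give the coefficients) is
  p(λ) = det(λ I - M) = λ^3 - 73λ^2 + 1437λ - 7569.
No integer candidate from the rational root theorem (±divisors of 7569) is a root, so the roots are irrational. The cubic discriminant is Δ = 101997792 > 0, so there are three distinct real roots. p(8) = -233 and p(9) = 180 have opposite signs, so a root lies in (8, 9); Newton's method refines it to λ ≈ 8.5356. p(19) = 240 and p(20) = -29 have opposite signs, so a root lies in (19, 20); Newton's method refines it to λ ≈ 19.897. p(44) = -485 and p(45) = 396 have opposite signs, so a root lies in (44, 45); Newton's method refines it to λ ≈ 44.5674. Check (Vieta): the three roots sum to 73, matching tr M = 73.
So the eigenvalues of A^T A are ≈ 8.5356, 19.897, 44.5674 (all ≥ 0, as they must be for A^T A). The largest is λ_max ≈ 44.5674, hence ||A||_2 = sqrt(λ_max) ≈ 6.6759.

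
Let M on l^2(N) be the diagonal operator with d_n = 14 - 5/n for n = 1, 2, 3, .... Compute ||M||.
||M|| = 14

For a diagonal operator on l^2 with entries d_n, ||M|| = sup_n |d_n|. Here d_1 = 9, d_2 = 23/2, ..., and d_n = 14 - 5/n increases monotonically toward 14. All terms lie in [9, 14), so |d_n| = d_n and the supremum is the limit 14, which is not attained by any individual d_n. Hence ||M|| = 14.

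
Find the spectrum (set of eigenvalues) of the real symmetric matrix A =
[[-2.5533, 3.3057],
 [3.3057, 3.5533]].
sigma(A) ≈ {-4, 5}

A is real symmetric, so its spectrum consists of real eigenvalues. Expanding the characteristic polynomial of the displayed matrix gives
  det(λ I - A) = p(λ) = λ^2 + (-1)λ + (-20).
Solving p(λ) = 0 yields eigenvalues ≈ -4, 5. (A is shown rounded to 4 decimals, so these recover the underlying integer eigenvalues to within that precision.)
Verification: the trace of A = 1 equals the sum of eigenvalues 1, and det(A) ≈ -20.0003 matches the eigenvalue product -20.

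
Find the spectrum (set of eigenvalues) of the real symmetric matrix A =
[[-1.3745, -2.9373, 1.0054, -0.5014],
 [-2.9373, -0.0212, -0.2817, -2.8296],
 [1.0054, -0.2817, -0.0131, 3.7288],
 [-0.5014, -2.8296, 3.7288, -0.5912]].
sigma(A) ≈ {-6, -2, 1, 5}

A is real symmetric, so its spectrum consists of real eigenvalues. Expanding the characteristic polynomial of the displayed matrix gives
  det(λ I - A) = p(λ) = λ^4 + (2)λ^3 + (-31)λ^2 + (-31.9989)λ + (59.9942).
Solving p(λ) = 0 yields eigenvalues ≈ -6, -2, 1, 5. (A is shown rounded to 4 decimals, so these recover the underlying integer eigenvalues to within that precision.)
Verification: the trace of A = -2 equals the sum of eigenvalues -2, and det(A) ≈ 59.9942 matches the eigenvalue product 60.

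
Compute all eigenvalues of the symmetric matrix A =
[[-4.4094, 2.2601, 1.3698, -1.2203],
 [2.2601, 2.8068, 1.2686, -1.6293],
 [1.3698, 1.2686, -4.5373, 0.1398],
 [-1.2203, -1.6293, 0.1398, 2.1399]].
sigma(A) ≈ {-6, -4, 1, 5}

A is real symmetric, so its spectrum consists of real eigenvalues. Expanding the characteristic polynomial of the displayed matrix gives
  det(λ I - A) = p(λ) = λ^4 + (4)λ^3 + (-31)λ^2 + (-94.003)λ + (119.9968).
Solving p(λ) = 0 yields eigenvalues ≈ -6, -4, 1, 5. (A is shown rounded to 4 decimals, so these recover the underlying integer eigenvalues to within that precision.)
Verification: the trace of A = -4 equals the sum of eigenvalues -4, and det(A) ≈ 119.9968 matches the eigenvalue product 120.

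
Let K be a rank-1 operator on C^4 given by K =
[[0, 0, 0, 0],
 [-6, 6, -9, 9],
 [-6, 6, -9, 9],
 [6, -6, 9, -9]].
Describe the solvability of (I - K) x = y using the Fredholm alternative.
(I - K) is invertible (det(I - K) = 13 ≠ 0), so for every y in C^4 the equation (I - K) x = y has a unique solution.

K has rank 1, so it is an outer product K = u v^T: every row of K is a multiple of one row vector. Reading off the entries, u = (0, 3, 3, -3) and v = (-2, 2, -3, 3) (row i of K equals u_i·v^T). A rank-one matrix u v^T satisfies K u = u (v·u) and kills the (3)-dimensional subspace v^⊥, so its characteristic polynomial is lambda^3 (lambda - v·u) with v·u = tr K = -12. Hence the eigenvalues of I - K are 1 (multiplicity 3) and 1 - (-12) = 13, so det(I - K) = 13. (Direct check: I - K =
[[1, 0, 0, 0],
 [6, -5, 9, -9],
 [6, -6, 10, -9],
 [-6, 6, -9, 10]]
has determinant 13.) The finite-dimensional Fredholm alternative says: either (I - K) is invertible, or ker(I - K) ≠ {0} and then range(I - K) = ker((I - K)^*)^⊥, with dim ker(I - K) = dim ker((I - K)^*). Since det(I - K) ≠ 0, 1 is not an eigenvalue of K and ker(I - K) = {0}, so we are in the first case: for every y there is a unique x = (I - K)^(-1) y. Explicitly, by the Sherman–Morrison formula, (I - u v^T)^(-1) = I + u v^T/(1 - v·u), i.e. (I - K)^(-1) = I + K/(13).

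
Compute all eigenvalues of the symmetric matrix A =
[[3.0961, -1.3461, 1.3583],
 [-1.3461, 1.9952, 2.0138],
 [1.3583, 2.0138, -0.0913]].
sigma(A) ≈ {-2, 3, 4}

A is real symmetric, so its spectrum consists of real eigenvalues. Expanding the characteristic polynomial of the displayed matrix gives
  det(λ I - A) = p(λ) = λ^3 + (-5)λ^2 + (-2)λ + (24).
Solving p(λ) = 0 yields eigenvalues ≈ -2, 3, 4. (A is shown rounded to 4 decimals, so these recover the underlying integer eigenvalues to within that precision.)
Verification: the trace of A = 5 equals the sum of eigenvalues 5, and det(A) ≈ -23.9996 matches the eigenvalue product -24.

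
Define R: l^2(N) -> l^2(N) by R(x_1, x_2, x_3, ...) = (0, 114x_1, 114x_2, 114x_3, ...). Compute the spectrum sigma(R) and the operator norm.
sigma(R) = closed disk {z in C : |z| ≤ 114}; ||R|| = 114

Note R = 114·U where U is the unit right shift (U x)_k = x_{k-1} (with x_0 := 0); so ||R|| = 114||U|| and sigma(R) = 114·sigma(U). ||R x||^2 = sum_{k≥1} |114x_k|^2 = 12996||x||^2, so ||R|| = 114 and sigma(R) ⊂ {|z| ≤ 114}. For any |lambda| < 114, the equation (R - lambda I) x = 0 forces x_1 = 0, then 114x_k = lambda x_{k+1} ⇒ x = 0, so R has no eigenvalues. But (R - lambda I) is not surjective for |lambda| < 114: solving (R - lambda I) x = e_1 would require x_n proportional to (lambda/114)^(-n), which is not in l^2. So every |lambda| < 114 lies in the residual spectrum. The boundary |lambda| = 114 is in the approximate point spectrum (the spectrum is closed). Hence sigma(R) is the closed disk of radius 114.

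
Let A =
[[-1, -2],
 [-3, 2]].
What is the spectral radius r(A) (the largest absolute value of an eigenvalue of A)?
r(A) = (1 + sqrt(33))/2 ≈ 3.3723

The eigenvalues of A are the roots of its characteristic polynomial. With M = A (coefficients from the trace and determinant):
  p(λ) = det(λ I - M) = λ^2 - λ - 8.
For λ^2 - λ - 8 the discriminant is 33. It is nonnegative but not a perfect square, so the roots are real and irrational: λ = (1 ± sqrt(33))/2 ≈ 3.3723, -2.3723.
Thus the eigenvalues (to 4 decimals) are 3.3723 (modulus 3.3723); -2.3723 (modulus 2.3723). The spectral radius is the largest modulus: r(A) = (1 + sqrt(33))/2 ≈ 3.3723. (Cross-check: r(A) ≤ ||A||_2 ≈ 3.6226; equality holds whenever A is normal, though it can also hold for some non-normal A.)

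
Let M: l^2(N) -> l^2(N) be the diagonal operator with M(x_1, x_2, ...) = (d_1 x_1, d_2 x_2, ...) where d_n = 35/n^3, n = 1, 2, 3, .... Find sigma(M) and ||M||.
sigma(M) = {35/n^3 : n ≥ 1} ∪ {0}; ||M|| = 35

A bounded diagonal operator on l^2 with diagonal entries d_n has spectrum equal to the closure of {d_n : n ≥ 1}: every d_n is an eigenvalue (with eigenvector e_n), so {d_n} ⊂ sigma(M); the spectrum is closed, so its closure is too; and for lambda not in the closure, (M - lambda I) has bounded inverse (the diagonal entries 1/(d_n - lambda) are bounded). For our sequence d_n = 35/n^3, n = 1, 2, 3, ...:
  - {d_n} = {35/n^3 : n ≥ 1}; the only limit point is 0
  - closure = {35/n^3 : n ≥ 1} ∪ {0}
For the norm: a diagonal operator has ||M|| = sup_n |d_n|. Here d_n = 35/n^3 is positive and decreasing, so sup_n |d_n| = d_1 = 35. So ||M|| = 35.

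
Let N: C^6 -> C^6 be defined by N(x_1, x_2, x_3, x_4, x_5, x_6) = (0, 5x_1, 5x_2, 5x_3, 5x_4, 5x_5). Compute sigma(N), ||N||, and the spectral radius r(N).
sigma(N) = {0}; ||N|| = 5; r(N) = 0. (N is nilpotent with N^6 = 0.)

On C^6, N is a strictly lower-triangular matrix with 5 on the subdiagonal and zeros elsewhere, so its characteristic polynomial is lambda^6 and every eigenvalue is 0: sigma(N) = {0}. For the operator norm, N e_i = 5e_{i+1} for i = 1, ..., 5 and N e_6 = 0, so the singular values of N are 5 (with multiplicity 5) and 0; hence ||N|| = 5. The spectral radius r(N) = max|lambda| = 0. Note ||N|| > r(N) — characteristic of non-normal nilpotent operators. Indeed N^6 = 0.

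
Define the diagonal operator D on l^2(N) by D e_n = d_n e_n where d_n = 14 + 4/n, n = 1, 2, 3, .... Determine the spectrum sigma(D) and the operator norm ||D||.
sigma(D) = {14 + 4/n : n ≥ 1} ∪ {14}; ||D|| = 18

A bounded diagonal operator on l^2 with diagonal entries d_n has spectrum equal to the closure of {d_n : n ≥ 1}: every d_n is an eigenvalue (with eigenvector e_n), so {d_n} ⊂ sigma(D); the spectrum is closed, so its closure is too; and for lambda not in the closure, (D - lambda I) has bounded inverse (the diagonal entries 1/(d_n - lambda) are bounded). For our sequence d_n = 14 + 4/n, n = 1, 2, 3, ...:
  - {d_n} = {14 + 4/n : n ≥ 1}; the only limit point is 14
  - closure = {14 + 4/n : n ≥ 1} ∪ {14}
For the norm: a diagonal operator has ||D|| = sup_n |d_n|. Here d_n = 14 + 4/n is positive and decreasing, so sup_n |d_n| = d_1 = 14 + 4 = 18. So ||D|| = 18.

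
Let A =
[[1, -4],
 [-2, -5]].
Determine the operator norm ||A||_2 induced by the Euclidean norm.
||A||_2 = sqrt((46 + sqrt(1440))/2) ≈ 6.4787 (= sqrt(largest eigenvalue of A^T A))

||A||_2 = sigma_max(A) = sqrt(lambda_max(A^T A)). Form the symmetric matrix M = A^T A =
[[5, 6],
 [6, 41]].
Its characteristic polynomial (trace, determinant of M give the coefficients) is
  p(λ) = det(λ I - M) = λ^2 - 46λ + 169.
For λ^2 - 46λ + 169 the discriminant is 1440. It is nonnegative but not a perfect square, so the roots are real and irrational: λ = (46 ± sqrt(1440))/2 ≈ 41.9737, 4.0263.
So the eigenvalues of A^T A are ≈ 4.0263, 41.9737 (all ≥ 0, as they must be for A^T A). The largest is λ_max = (46 + sqrt(1440))/2 ≈ 41.9737, hence ||A||_2 = sqrt(λ_max) = sqrt((46 + sqrt(1440))/2) ≈ 6.4787.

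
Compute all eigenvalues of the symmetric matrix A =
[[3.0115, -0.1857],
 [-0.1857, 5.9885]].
sigma(A) ≈ {3, 6}

A is real symmetric, so its spectrum consists of real eigenvalues. Expanding the characteristic polynomial of the displayed matrix gives
  det(λ I - A) = p(λ) = λ^2 + (-9)λ + (18).
Solving p(λ) = 0 yields eigenvalues ≈ 3, 6. (A is shown rounded to 4 decimals, so these recover the underlying integer eigenvalues to within that precision.)
Verification: the trace of A = 9 equals the sum of eigenvalues 9, and det(A) ≈ 17.9999 matches the eigenvalue product 18.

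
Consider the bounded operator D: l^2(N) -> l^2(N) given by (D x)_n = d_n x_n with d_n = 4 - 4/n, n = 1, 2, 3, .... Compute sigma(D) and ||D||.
sigma(D) = {4 - 4/n : n ≥ 1} ∪ {4}; ||D|| = 4

A bounded diagonal operator on l^2 with diagonal entries d_n has spectrum equal to the closure of {d_n : n ≥ 1}: every d_n is an eigenvalue (with eigenvector e_n), so {d_n} ⊂ sigma(D); the spectrum is closed, so its closure is too; and for lambda not in the closure, (D - lambda I) has bounded inverse (the diagonal entries 1/(d_n - lambda) are bounded). For our sequence d_n = 4 - 4/n, n = 1, 2, 3, ...:
  - {d_n} = {4 - 4/n : n ≥ 1}; the only limit point is 4
  - closure = {4 - 4/n : n ≥ 1} ∪ {4}
For the norm: a diagonal operator has ||D|| = sup_n |d_n|. Here d_n = 4 - 4/n increases monotonically from d_1 = 0 toward 4, with all terms in [0, 4); so sup_n |d_n| = 4 (the supremum is the limit, not attained). So ||D|| = 4.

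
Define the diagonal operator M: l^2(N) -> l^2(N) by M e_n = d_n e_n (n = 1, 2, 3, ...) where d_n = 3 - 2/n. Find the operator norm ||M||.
||M|| = 3

For a diagonal operator on l^2 with entries d_n, ||M|| = sup_n |d_n|. Here d_1 = 1, d_2 = 2, ..., and d_n = 3 - 2/n increases monotonically toward 3. All terms lie in [1, 3), so |d_n| = d_n and the supremum is the limit 3, which is not attained by any individual d_n. Hence ||M|| = 3.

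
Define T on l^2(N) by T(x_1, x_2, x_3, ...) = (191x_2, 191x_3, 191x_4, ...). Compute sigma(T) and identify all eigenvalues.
sigma(T) = closed disk {z in C : |z| ≤ 191}; sigma_p(T) = open disk {z in C : |z| < 191}

Note T = 191·V where V is the unit left shift (V x)_k = x_{k+1}; so sigma(T) = 191·sigma(V) and ||T|| = 191||V||. ||T x||^2 = 36481sum_{k≥2} |x_k|^2 ≤ 36481||x||^2, with equality on {x : x_1 = 0}, so ||T|| = 191. For any lambda with |lambda| < 191, set r = lambda/191 (|r| < 1); the vector x = (1, r, r^2, ...) is in l^2 and satisfies T x = 191(r, r^2, ...) = lambda x, so lambda is an eigenvalue. On the boundary |lambda| = 191 the geometric series diverges, so no l^2 eigenvector exists, but these lambda lie in the approximate point spectrum. Hence sigma(T) is the closed disk of radius 191 and sigma_p(T) is the open disk.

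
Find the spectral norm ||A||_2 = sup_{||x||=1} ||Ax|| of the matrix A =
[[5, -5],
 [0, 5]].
||A||_2 = sqrt((75 + sqrt(3125))/2) ≈ 8.0902 (= sqrt(largest eigenvalue of A^T A))

||A||_2 = sigma_max(A) = sqrt(lambda_max(A^T A)). Form the symmetric matrix M = A^T A =
[[25, -25],
 [-25, 50]].
Its characteristic polynomial (trace, determinant of M give the coefficients) is
  p(λ) = det(λ I - M) = λ^2 - 75λ + 625.
For λ^2 - 75λ + 625 the discriminant is 3125. It is nonnegative but not a perfect square, so the roots are real and irrational: λ = (75 ± sqrt(3125))/2 ≈ 65.4508, 9.5492.
So the eigenvalues of A^T A are ≈ 9.5492, 65.4508 (all ≥ 0, as they must be for A^T A). The largest is λ_max = (75 + sqrt(3125))/2 ≈ 65.4508, hence ||A||_2 = sqrt(λ_max) = sqrt((75 + sqrt(3125))/2) ≈ 8.0902.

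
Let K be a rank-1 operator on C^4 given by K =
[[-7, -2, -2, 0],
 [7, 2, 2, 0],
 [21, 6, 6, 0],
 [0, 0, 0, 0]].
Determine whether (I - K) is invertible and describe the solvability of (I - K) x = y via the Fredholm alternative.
(I - K) is singular (det(I - K) = 0, i.e. 1 ∈ sigma(K)). (I - K) x = y is solvable iff y ⊥ ker((I - K)^*) = span{(-7, -2, -2, 0)}, i.e. iff -7y_1 - 2y_2 - 2y_3 = 0. When solvable, the solutions are x = y + c·(1, -1, -3, 0), c arbitrary (ker(I - K) = span{(1, -1, -3, 0)}, dimension 1).

K has rank 1, so it is an outer product K = u v^T: every row of K is a multiple of one row vector. Reading off the entries, u = (1, -1, -3, 0) and v = (-7, -2, -2, 0) (row i of K equals u_i·v^T). A rank-one matrix u v^T satisfies K u = u (v·u) and kills the (3)-dimensional subspace v^⊥, so its characteristic polynomial is lambda^3 (lambda - v·u) with v·u = tr K = 1. Hence the eigenvalues of I - K are 1 (multiplicity 3) and 1 - (1) = 0, so det(I - K) = 0. (Direct check: I - K =
[[8, 2, 2, 0],
 [-7, -1, -2, 0],
 [-21, -6, -5, 0],
 [0, 0, 0, 1]]
has determinant 0.) So 1 is an eigenvalue of K and (I - K) is not invertible. The finite-dimensional Fredholm alternative says: either (I - K) is invertible, or ker(I - K) ≠ {0} and then range(I - K) = ker((I - K)^*)^⊥, with dim ker(I - K) = dim ker((I - K)^*). We are in the second case, so we need both kernels. Kernel of I - K: (I - K) u = u - u (v·u) = u - u = 0, so ker(I - K) = span{u} = span{(1, -1, -3, 0)} (it is exactly 1-dimensional because rank(I - K) = 3). Kernel of the adjoint: K is real, so (I - K)^* = I - K^T = I - v u^T, and (I - v u^T) v = v - v (u·v) = 0; hence ker((I - K)^*) = span{v} = span{(-7, -2, -2, 0)}. Therefore (I - K) x = y is solvable iff <y, v> = 0, i.e. iff -7y_1 - 2y_2 - 2y_3 = 0. When this holds, K y = u (v·y) = 0, so (I - K) y = y and x = y is a particular solution; the full solution set is the line x = y + c·u = y + c·(1, -1, -3, 0), c ∈ C.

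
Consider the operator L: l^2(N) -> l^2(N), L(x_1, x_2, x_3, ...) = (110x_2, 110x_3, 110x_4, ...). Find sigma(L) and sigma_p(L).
sigma(L) = closed disk {z in C : |z| ≤ 110}; sigma_p(L) = open disk {z in C : |z| < 110}

Note L = 110·V where V is the unit left shift (V x)_k = x_{k+1}; so sigma(L) = 110·sigma(V) and ||L|| = 110||V||. ||L x||^2 = 12100sum_{k≥2} |x_k|^2 ≤ 12100||x||^2, with equality on {x : x_1 = 0}, so ||L|| = 110. For any lambda with |lambda| < 110, set r = lambda/110 (|r| < 1); the vector x = (1, r, r^2, ...) is in l^2 and satisfies L x = 110(r, r^2, ...) = lambda x, so lambda is an eigenvalue. On the boundary |lambda| = 110 the geometric series diverges, so no l^2 eigenvector exists, but these lambda lie in the approximate point spectrum. Hence sigma(L) is the closed disk of radius 110 and sigma_p(L) is the open disk.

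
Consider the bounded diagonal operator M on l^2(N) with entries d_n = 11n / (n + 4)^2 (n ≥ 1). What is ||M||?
||M|| = 11/16 (attained at n = 4)

For M diagonal, ||M|| = sup_n |d_n|. Treat f(x) = 11x / (x + 4)^2 for real x > 0. By the quotient rule, f'(x) = 11(4 - x)/(x + 4)^3, which is positive for x < 4 and negative for x > 4. So f has a unique maximum at x = 4, and since 4 is a positive integer, the supremum over n ≥ 1 is attained at n = 4: d_4 = 11·4/(4 + 4)^2 = 11·4/64 = 11/16. Hence ||M|| = 11/16.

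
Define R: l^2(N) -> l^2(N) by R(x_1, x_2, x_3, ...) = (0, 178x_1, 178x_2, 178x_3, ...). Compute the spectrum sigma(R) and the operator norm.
sigma(R) = closed disk {z in C : |z| ≤ 178}; ||R|| = 178

Note R = 178·U where U is the unit right shift (U x)_k = x_{k-1} (with x_0 := 0); so ||R|| = 178||U|| and sigma(R) = 178·sigma(U). ||R x||^2 = sum_{k≥1} |178x_k|^2 = 31684||x||^2, so ||R|| = 178 and sigma(R) ⊂ {|z| ≤ 178}. For any |lambda| < 178, the equation (R - lambda I) x = 0 forces x_1 = 0, then 178x_k = lambda x_{k+1} ⇒ x = 0, so R has no eigenvalues. But (R - lambda I) is not surjective for |lambda| < 178: solving (R - lambda I) x = e_1 would require x_n proportional to (lambda/178)^(-n), which is not in l^2. So every |lambda| < 178 lies in the residual spectrum. The boundary |lambda| = 178 is in the approximate point spectrum (the spectrum is closed). Hence sigma(R) is the closed disk of radius 178.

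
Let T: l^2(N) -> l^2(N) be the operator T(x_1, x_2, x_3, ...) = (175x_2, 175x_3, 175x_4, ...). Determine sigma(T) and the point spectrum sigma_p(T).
sigma(T) = closed disk {z in C : |z| ≤ 175}; sigma_p(T) = open disk {z in C : |z| < 175}

Note T = 175·V where V is the unit left shift (V x)_k = x_{k+1}; so sigma(T) = 175·sigma(V) and ||T|| = 175||V||. ||T x||^2 = 30625sum_{k≥2} |x_k|^2 ≤ 30625||x||^2, with equality on {x : x_1 = 0}, so ||T|| = 175. For any lambda with |lambda| < 175, set r = lambda/175 (|r| < 1); the vector x = (1, r, r^2, ...) is in l^2 and satisfies T x = 175(r, r^2, ...) = lambda x, so lambda is an eigenvalue. On the boundary |lambda| = 175 the geometric series diverges, so no l^2 eigenvector exists, but these lambda lie in the approximate point spectrum. Hence sigma(T) is the closed disk of radius 175 and sigma_p(T) is the open disk.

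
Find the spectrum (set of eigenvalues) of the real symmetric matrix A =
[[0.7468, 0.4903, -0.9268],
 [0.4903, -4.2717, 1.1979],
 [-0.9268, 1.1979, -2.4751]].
sigma(A) ≈ {-5, -2, 1}

A is real symmetric, so its spectrum consists of real eigenvalues. Expanding the characteristic polynomial of the displayed matrix gives
  det(λ I - A) = p(λ) = λ^3 + (6)λ^2 + (3)λ + (-10).
Solving p(λ) = 0 yields eigenvalues ≈ -5, -2, 1. (A is shown rounded to 4 decimals, so these recover the underlying integer eigenvalues to within that precision.)
Verification: the trace of A = -6 equals the sum of eigenvalues -6, and det(A) ≈ 9.9997 matches the eigenvalue product 10.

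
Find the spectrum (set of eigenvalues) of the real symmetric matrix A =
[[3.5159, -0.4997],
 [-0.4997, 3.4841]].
sigma(A) ≈ {3, 4}

A is real symmetric, so its spectrum consists of real eigenvalues. Expanding the characteristic polynomial of the displayed matrix gives
  det(λ I - A) = p(λ) = λ^2 + (-7)λ + (12).
Solving p(λ) = 0 yields eigenvalues ≈ 3, 4. (A is shown rounded to 4 decimals, so these recover the underlying integer eigenvalues to within that precision.)
Verification: the trace of A = 7 equals the sum of eigenvalues 7, and det(A) ≈ 12.0000 matches the eigenvalue product 12.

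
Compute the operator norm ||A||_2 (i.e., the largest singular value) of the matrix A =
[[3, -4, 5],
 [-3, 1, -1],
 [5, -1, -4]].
||A||_2 ≈ 7.6103 (= sqrt(largest eigenvalue of A^T A))

||A||_2 = sigma_max(A) = sqrt(lambda_max(A^T A)). Form the symmetric matrix M = A^T A =
[[43, -20, -2],
 [-20, 18, -17],
 [-2, -17, 42]].
Its characteristic polynomial (trace, sum of principal 2x2 minors, determinant of M give the coefficients) is
  p(λ) = det(λ I - M) = λ^3 - 103λ^2 + 2643λ - 1849.
No integer candidate from the rational root theorem (±divisors of 1849) is a root, so the roots are irrational. The cubic discriminant is Δ = 1144670672 > 0, so there are three distinct real roots. p(0) = -1849 and p(1) = 692 have opposite signs, so a root lies in (0, 1); Newton's method refines it to λ ≈ 0.7196. p(44) = 219 and p(45) = -364 have opposite signs, so a root lies in (44, 45); Newton's method refines it to λ ≈ 44.3636. p(57) = -652 and p(58) = 65 have opposite signs, so a root lies in (57, 58); Newton's method refines it to λ ≈ 57.9168. Check (Vieta): the three roots sum to 103, matching tr M = 103.
So the eigenvalues of A^T A are ≈ 0.7196, 44.3636, 57.9168 (all ≥ 0, as they must be for A^T A). The largest is λ_max ≈ 57.9168, hence ||A||_2 = sqrt(λ_max) ≈ 7.6103.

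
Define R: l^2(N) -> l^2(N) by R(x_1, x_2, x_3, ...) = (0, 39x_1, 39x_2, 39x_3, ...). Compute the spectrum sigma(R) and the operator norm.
sigma(R) = closed disk {z in C : |z| ≤ 39}; ||R|| = 39

Note R = 39·U where U is the unit right shift (U x)_k = x_{k-1} (with x_0 := 0); so ||R|| = 39||U|| and sigma(R) = 39·sigma(U). ||R x||^2 = sum_{k≥1} |39x_k|^2 = 1521||x||^2, so ||R|| = 39 and sigma(R) ⊂ {|z| ≤ 39}. For any |lambda| < 39, the equation (R - lambda I) x = 0 forces x_1 = 0, then 39x_k = lambda x_{k+1} ⇒ x = 0, so R has no eigenvalues. But (R - lambda I) is not surjective for |lambda| < 39: solving (R - lambda I) x = e_1 would require x_n proportional to (lambda/39)^(-n), which is not in l^2. So every |lambda| < 39 lies in the residual spectrum. The boundary |lambda| = 39 is in the approximate point spectrum (the spectrum is closed). Hence sigma(R) is the closed disk of radius 39.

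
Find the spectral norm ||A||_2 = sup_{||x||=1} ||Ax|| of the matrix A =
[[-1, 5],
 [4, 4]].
||A||_2 = sqrt((58 + sqrt(1060))/2) ≈ 6.729 (= sqrt(largest eigenvalue of A^T A))

||A||_2 = sigma_max(A) = sqrt(lambda_max(A^T A)). Form the symmetric matrix M = A^T A =
[[17, 11],
 [11, 41]].
Its characteristic polynomial (trace, determinant of M give the coefficients) is
  p(λ) = det(λ I - M) = λ^2 - 58λ + 576.
For λ^2 - 58λ + 576 the discriminant is 1060. It is nonnegative but not a perfect square, so the roots are real and irrational: λ = (58 ± sqrt(1060))/2 ≈ 45.2788, 12.7212.
So the eigenvalues of A^T A are ≈ 12.7212, 45.2788 (all ≥ 0, as they must be for A^T A). The largest is λ_max = (58 + sqrt(1060))/2 ≈ 45.2788, hence ||A||_2 = sqrt(λ_max) = sqrt((58 + sqrt(1060))/2) ≈ 6.729.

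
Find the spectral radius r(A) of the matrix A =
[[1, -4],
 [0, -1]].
r(A) = 1

The eigenvalues of A are the roots of its characteristic polynomial. With M = A (coefficients from the trace and determinant):
  p(λ) = det(λ I - M) = λ^2 - 1.
For λ^2 - 1 the discriminant is 4. It is a perfect square (2^2), so the roots are rational: λ = (0 ± 2)/2 = 1, -1.
Thus the eigenvalues (to 4 decimals) are 1 (modulus 1); -1 (modulus 1). The spectral radius is the largest modulus: r(A) = 1. (Cross-check: r(A) ≤ ||A||_2 ≈ 4.2361; equality holds whenever A is normal, though it can also hold for some non-normal A.)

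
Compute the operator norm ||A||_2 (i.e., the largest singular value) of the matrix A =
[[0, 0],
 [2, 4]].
||A||_2 = sqrt(20) ≈ 4.4721 (= sqrt(largest eigenvalue of A^T A))

||A||_2 = sigma_max(A) = sqrt(lambda_max(A^T A)). Form the symmetric matrix M = A^T A =
[[4, 8],
 [8, 16]].
Its characteristic polynomial (trace, determinant of M give the coefficients) is
  p(λ) = det(λ I - M) = λ^2 - 20λ.
For λ^2 - 20λ the discriminant is 400. It is a perfect square (20^2), so the roots are rational: λ = (20 ± 20)/2 = 20, 0.
So the eigenvalues of A^T A are ≈ 0, 20 (all ≥ 0, as they must be for A^T A). The largest is λ_max = 20, hence ||A||_2 = sqrt(λ_max) = sqrt(20) ≈ 4.4721.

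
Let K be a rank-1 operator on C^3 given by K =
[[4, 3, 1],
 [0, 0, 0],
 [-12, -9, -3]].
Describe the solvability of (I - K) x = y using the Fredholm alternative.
(I - K) is singular (det(I - K) = 0, i.e. 1 ∈ sigma(K)). (I - K) x = y is solvable iff y ⊥ ker((I - K)^*) = span{(4, 3, 1)}, i.e. iff 4y_1 + 3y_2 + y_3 = 0. When solvable, the solutions are x = y + c·(1, 0, -3), c arbitrary (ker(I - K) = span{(1, 0, -3)}, dimension 1).

K has rank 1, so it is an outer product K = u v^T: every row of K is a multiple of one row vector. Reading off the entries, u = (1, 0, -3) and v = (4, 3, 1) (row i of K equals u_i·v^T). A rank-one matrix u v^T satisfies K u = u (v·u) and kills the (2)-dimensional subspace v^⊥, so its characteristic polynomial is lambda^2 (lambda - v·u) with v·u = tr K = 1. Hence the eigenvalues of I - K are 1 (multiplicity 2) and 1 - (1) = 0, so det(I - K) = 0. (Direct check: I - K =
[[-3, -3, -1],
 [0, 1, 0],
 [12, 9, 4]]
has determinant 0.) So 1 is an eigenvalue of K and (I - K) is not invertible. The finite-dimensional Fredholm alternative says: either (I - K) is invertible, or ker(I - K) ≠ {0} and then range(I - K) = ker((I - K)^*)^⊥, with dim ker(I - K) = dim ker((I - K)^*). We are in the second case, so we need both kernels. Kernel of I - K: (I - K) u = u - u (v·u) = u - u = 0, so ker(I - K) = span{u} = span{(1, 0, -3)} (it is exactly 1-dimensional because rank(I - K) = 2). Kernel of the adjoint: K is real, so (I - K)^* = I - K^T = I - v u^T, and (I - v u^T) v = v - v (u·v) = 0; hence ker((I - K)^*) = span{v} = span{(4, 3, 1)}. Therefore (I - K) x = y is solvable iff <y, v> = 0, i.e. iff 4y_1 + 3y_2 + y_3 = 0. When this holds, K y = u (v·y) = 0, so (I - K) y = y and x = y is a particular solution; the full solution set is the line x = y + c·u = y + c·(1, 0, -3), c ∈ C.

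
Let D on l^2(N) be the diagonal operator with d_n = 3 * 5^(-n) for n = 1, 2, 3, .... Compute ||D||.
||D|| = 3/5 (attained at n = 1)

For D diagonal, ||D|| = sup_n |d_n|. The sequence d_n = 3 * 5^(-n) is positive and strictly decreasing (ratio 5^(-1) < 1), so the supremum is d_1 = 3/5. Hence ||D|| = 3/5.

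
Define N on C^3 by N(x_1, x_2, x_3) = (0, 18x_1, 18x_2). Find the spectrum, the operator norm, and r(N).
sigma(N) = {0}; ||N|| = 18; r(N) = 0. (N is nilpotent with N^3 = 0.)

On C^3, N is a strictly lower-triangular matrix with 18 on the subdiagonal and zeros elsewhere, so its characteristic polynomial is lambda^3 and every eigenvalue is 0: sigma(N) = {0}. For the operator norm, N e_i = 18e_{i+1} for i = 1, ..., 2 and N e_3 = 0, so the singular values of N are 18 (with multiplicity 2) and 0; hence ||N|| = 18. The spectral radius r(N) = max|lambda| = 0. Note ||N|| > r(N) — characteristic of non-normal nilpotent operators. Indeed N^3 = 0.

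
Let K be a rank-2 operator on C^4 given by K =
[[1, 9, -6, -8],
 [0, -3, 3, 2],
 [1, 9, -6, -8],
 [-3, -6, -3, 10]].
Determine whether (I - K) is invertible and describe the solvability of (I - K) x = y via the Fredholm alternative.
(I - K) is invertible (det(I - K) = -129 ≠ 0), so for every y in C^4 the equation (I - K) x = y has a unique solution.

K has rank 2 and factors as K = U V^T = u1 v1^T + u2 v2^T with u1 = (3, -1, 3, -2), v1 = (0, 3, -3, -2), u2 = (1, 0, 1, -3), v2 = (1, 0, 3, -2) (multiplying out reproduces the displayed K). The nonzero eigenvalues of U V^T coincide with those of the 2 x 2 matrix G = V^T U = [[v1·u1, v1·u2], [v2·u1, v2·u2]] = [[-8, 3], [16, 10]], and by the Sylvester determinant identity det(I_4 - U V^T) = det(I_2 - V^T U) = det([[9, -3], [-16, -9]]) = (9)(-9) - (-3)(-16) = -129. (Direct check: I - K =
[[0, -9, 6, 8],
 [0, 4, -3, -2],
 [-1, -9, 7, 8],
 [3, 6, 3, -9]]
has determinant -129.) The finite-dimensional Fredholm alternative says: either (I - K) is invertible, or ker(I - K) ≠ {0} and then range(I - K) = ker((I - K)^*)^⊥, with dim ker(I - K) = dim ker((I - K)^*). Since det(I - K) ≠ 0, 1 is not an eigenvalue of K and ker(I - K) = {0}, so we are in the first case: for every y there is a unique x = (I - K)^(-1) y. (Explicitly, by the Woodbury identity, (I - U V^T)^(-1) = I + U (I_2 - G)^(-1) V^T.)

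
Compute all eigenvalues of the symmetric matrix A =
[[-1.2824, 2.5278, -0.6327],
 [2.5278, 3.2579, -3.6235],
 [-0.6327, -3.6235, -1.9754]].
sigma(A) ≈ {-4, -2, 6}

A is real symmetric, so its spectrum consists of real eigenvalues. Expanding the characteristic polynomial of the displayed matrix gives
  det(λ I - A) = p(λ) = λ^3 + (0)λ^2 + (-28)λ + (-48).
Solving p(λ) = 0 yields eigenvalues ≈ -4, -2, 6. (A is shown rounded to 4 decimals, so these recover the underlying integer eigenvalues to within that precision.)
Verification: the trace of A = 0 equals the sum of eigenvalues 0, and det(A) ≈ 47.9993 matches the eigenvalue product 48.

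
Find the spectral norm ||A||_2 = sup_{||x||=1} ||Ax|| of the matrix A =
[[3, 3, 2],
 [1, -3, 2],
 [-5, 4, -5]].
||A||_2 ≈ 8.926 (= sqrt(largest eigenvalue of A^T A))

||A||_2 = sigma_max(A) = sqrt(lambda_max(A^T A)). Form the symmetric matrix M = A^T A =
[[35, -14, 33],
 [-14, 34, -20],
 [33, -20, 33]].
Its characteristic polynomial (trace, sum of principal 2x2 minors, determinant of M give the coefficients) is
  p(λ) = det(λ I - M) = λ^3 - 102λ^2 + 1782λ - 256.
No integer candidate from the rational root theorem (±divisors of 256) is a root, so the roots are irrational. The cubic discriminant is Δ = 10152138672 > 0, so there are three distinct real roots. p(0) = -256 and p(1) = 1425 have opposite signs, so a root lies in (0, 1); Newton's method refines it to λ ≈ 0.1449. p(22) = 228 and p(23) = -1061 have opposite signs, so a root lies in (22, 23); Newton's method refines it to λ ≈ 22.1809. p(79) = -3021 and p(80) = 1504 have opposite signs, so a root lies in (79, 80); Newton's method refines it to λ ≈ 79.6743. Check (Vieta): the three roots sum to 102, matching tr M = 102.
So the eigenvalues of A^T A are ≈ 0.1449, 22.1809, 79.6743 (all ≥ 0, as they must be for A^T A). The largest is λ_max ≈ 79.6743, hence ||A||_2 = sqrt(λ_max) ≈ 8.926.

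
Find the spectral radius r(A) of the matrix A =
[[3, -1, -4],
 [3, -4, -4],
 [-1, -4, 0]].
r(A) ≈ 5.7104

The eigenvalues of A are the roots of its characteristic polynomial. With M = A (coefficients from the trace, the sum of principal 2x2 minors, and det A):
  p(λ) = det(λ I - M) = λ^3 + λ^2 - 29λ - 12.
No integer candidate from the rational root theorem (±divisors of 12) is a root, so the roots are irrational. The cubic discriminant is Δ = 100821 > 0, so there are three distinct real roots. p(-6) = -18 and p(-5) = 33 have opposite signs, so a root lies in (-6, -5); Newton's method refines it to λ ≈ -5.7104. p(-1) = 17 and p(0) = -12 have opposite signs, so a root lies in (-1, 0); Newton's method refines it to λ ≈ -0.4104. p(5) = -7 and p(6) = 66 have opposite signs, so a root lies in (5, 6); Newton's method refines it to λ ≈ 5.1208. Check (Vieta): the three roots sum to -1, matching tr M = -1.
Thus the eigenvalues (to 4 decimals) are -5.7104 (modulus 5.7104); -0.4104 (modulus 0.4104); 5.1208 (modulus 5.1208). The spectral radius is the largest modulus: r(A) ≈ 5.7104. (Cross-check: r(A) ≤ ||A||_2 ≈ 8.1191; equality holds whenever A is normal, though it can also hold for some non-normal A.)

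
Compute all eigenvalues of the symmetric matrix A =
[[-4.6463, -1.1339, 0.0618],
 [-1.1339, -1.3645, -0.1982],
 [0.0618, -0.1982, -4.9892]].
sigma(A) ≈ {-5, -1} (-5 with multiplicity 2)

A is real symmetric, so its spectrum consists of real eigenvalues. Expanding the characteristic polynomial of the displayed matrix gives
  det(λ I - A) = p(λ) = λ^3 + (11)λ^2 + (35)λ + (25).
Solving p(λ) = 0 yields eigenvalues ≈ -5, -5, -1. (A is shown rounded to 4 decimals, so these recover the underlying integer eigenvalues to within that precision.)
Verification: the trace of A = -11 equals the sum of eigenvalues -11, and det(A) ≈ -25.0006 matches the eigenvalue product -25.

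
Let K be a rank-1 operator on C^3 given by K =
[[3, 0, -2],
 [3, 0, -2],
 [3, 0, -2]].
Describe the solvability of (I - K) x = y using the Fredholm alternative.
(I - K) is singular (det(I - K) = 0, i.e. 1 ∈ sigma(K)). (I - K) x = y is solvable iff y ⊥ ker((I - K)^*) = span{(3, 0, -2)}, i.e. iff 3y_1 - 2y_3 = 0. When solvable, the solutions are x = y + c·(1, 1, 1), c arbitrary (ker(I - K) = span{(1, 1, 1)}, dimension 1).

K has rank 1, so it is an outer product K = u v^T: every row of K is a multiple of one row vector. Reading off the entries, u = (1, 1, 1) and v = (3, 0, -2) (row i of K equals u_i·v^T). A rank-one matrix u v^T satisfies K u = u (v·u) and kills the (2)-dimensional subspace v^⊥, so its characteristic polynomial is lambda^2 (lambda - v·u) with v·u = tr K = 1. Hence the eigenvalues of I - K are 1 (multiplicity 2) and 1 - (1) = 0, so det(I - K) = 0. (Direct check: I - K =
[[-2, 0, 2],
 [-3, 1, 2],
 [-3, 0, 3]]
has determinant 0.) So 1 is an eigenvalue of K and (I - K) is not invertible. The finite-dimensional Fredholm alternative says: either (I - K) is invertible, or ker(I - K) ≠ {0} and then range(I - K) = ker((I - K)^*)^⊥, with dim ker(I - K) = dim ker((I - K)^*). We are in the second case, so we need both kernels. Kernel of I - K: (I - K) u = u - u (v·u) = u - u = 0, so ker(I - K) = span{u} = span{(1, 1, 1)} (it is exactly 1-dimensional because rank(I - K) = 2). Kernel of the adjoint: K is real, so (I - K)^* = I - K^T = I - v u^T, and (I - v u^T) v = v - v (u·v) = 0; hence ker((I - K)^*) = span{v} = span{(3, 0, -2)}. Therefore (I - K) x = y is solvable iff <y, v> = 0, i.e. iff 3y_1 - 2y_3 = 0. When this holds, K y = u (v·y) = 0, so (I - K) y = y and x = y is a particular solution; the full solution set is the line x = y + c·u = y + c·(1, 1, 1), c ∈ C.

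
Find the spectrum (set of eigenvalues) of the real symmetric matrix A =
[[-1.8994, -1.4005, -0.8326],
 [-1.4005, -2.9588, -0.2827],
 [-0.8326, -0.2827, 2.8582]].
sigma(A) ≈ {-4, -1, 3}

A is real symmetric, so its spectrum consists of real eigenvalues. Expanding the characteristic polynomial of the displayed matrix gives
  det(λ I - A) = p(λ) = λ^3 + (2)λ^2 + (-11)λ + (-12).
Solving p(λ) = 0 yields eigenvalues ≈ -4, -1, 3. (A is shown rounded to 4 decimals, so these recover the underlying integer eigenvalues to within that precision.)
Verification: the trace of A = -2 equals the sum of eigenvalues -2, and det(A) ≈ 12.0005 matches the eigenvalue product 12.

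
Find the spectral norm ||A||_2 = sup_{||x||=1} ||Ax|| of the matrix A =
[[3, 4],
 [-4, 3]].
||A||_2 = 5 (= sqrt(largest eigenvalue of A^T A))

||A||_2 = sigma_max(A) = sqrt(lambda_max(A^T A)). Form the symmetric matrix M = A^T A =
[[25, 0],
 [0, 25]].
Its characteristic polynomial (trace, determinant of M give the coefficients) is
  p(λ) = det(λ I - M) = λ^2 - 50λ + 625.
For λ^2 - 50λ + 625 the discriminant is 0. It is a perfect square (0^2), so the roots are rational: λ = (50 ± 0)/2 = 25, 25.
So the eigenvalues of A^T A are ≈ 25, 25 (all ≥ 0, as they must be for A^T A). The largest is λ_max = 25, hence ||A||_2 = sqrt(λ_max) = 5.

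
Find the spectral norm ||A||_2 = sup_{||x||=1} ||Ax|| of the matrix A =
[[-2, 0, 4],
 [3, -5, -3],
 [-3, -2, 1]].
||A||_2 ≈ 7.3468 (= sqrt(largest eigenvalue of A^T A))

||A||_2 = sigma_max(A) = sqrt(lambda_max(A^T A)). Form the symmetric matrix M = A^T A =
[[22, -9, -20],
 [-9, 29, 13],
 [-20, 13, 26]].
Its characteristic polynomial (trace, sum of principal 2x2 minors, determinant of M give the coefficients) is
  p(λ) = det(λ I - M) = λ^3 - 77λ^2 + 1314λ - 3844.
No integer candidate from the rational root theorem (±divisors of 3844) is a root, so the roots are irrational. The cubic discriminant is Δ = 744094804 > 0, so there are three distinct real roots. p(3) = -568 and p(4) = 244 have opposite signs, so a root lies in (3, 4); Newton's method refines it to λ ≈ 3.6818. p(19) = 184 and p(20) = -364 have opposite signs, so a root lies in (19, 20); Newton's method refines it to λ ≈ 19.3434. p(53) = -1618 and p(54) = 44 have opposite signs, so a root lies in (53, 54); Newton's method refines it to λ ≈ 53.9748. Check (Vieta): the three roots sum to 77, matching tr M = 77.
So the eigenvalues of A^T A are ≈ 3.6818, 19.3434, 53.9748 (all ≥ 0, as they must be for A^T A). The largest is λ_max ≈ 53.9748, hence ||A||_2 = sqrt(λ_max) ≈ 7.3468.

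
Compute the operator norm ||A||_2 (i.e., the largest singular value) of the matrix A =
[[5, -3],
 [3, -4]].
||A||_2 = sqrt((59 + sqrt(2997))/2) ≈ 7.5414 (= sqrt(largest eigenvalue of A^T A))

||A||_2 = sigma_max(A) = sqrt(lambda_max(A^T A)). Form the symmetric matrix M = A^T A =
[[34, -27],
 [-27, 25]].
Its characteristic polynomial (trace, determinant of M give the coefficients) is
  p(λ) = det(λ I - M) = λ^2 - 59λ + 121.
For λ^2 - 59λ + 121 the discriminant is 2997. It is nonnegative but not a perfect square, so the roots are real and irrational: λ = (59 ± sqrt(2997))/2 ≈ 56.8724, 2.1276.
So the eigenvalues of A^T A are ≈ 2.1276, 56.8724 (all ≥ 0, as they must be for A^T A). The largest is λ_max = (59 + sqrt(2997))/2 ≈ 56.8724, hence ||A||_2 = sqrt(λ_max) = sqrt((59 + sqrt(2997))/2) ≈ 7.5414.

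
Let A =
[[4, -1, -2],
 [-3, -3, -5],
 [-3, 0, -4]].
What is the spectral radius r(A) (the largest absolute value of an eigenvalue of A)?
r(A) ≈ 5.4651

The eigenvalues of A are the roots of its characteristic polynomial. With M = A (coefficients from the trace, the sum of principal 2x2 minors, and det A):
  p(λ) = det(λ I - M) = λ^3 + 3λ^2 - 25λ - 63.
No integer candidate from the rational root theorem (±divisors of 63) is a root, so the roots are irrational. The cubic discriminant is Δ = 52816 > 0, so there are three distinct real roots. p(-6) = -21 and p(-5) = 12 have opposite signs, so a root lies in (-6, -5); Newton's method refines it to λ ≈ -5.4651. p(-3) = 12 and p(-2) = -9 have opposite signs, so a root lies in (-3, -2); Newton's method refines it to λ ≈ -2.3795. p(4) = -51 and p(5) = 12 have opposite signs, so a root lies in (4, 5); Newton's method refines it to λ ≈ 4.8446. Check (Vieta): the three roots sum to -3, matching tr M = -3.
Thus the eigenvalues (to 4 decimals) are -5.4651 (modulus 5.4651); -2.3795 (modulus 2.3795); 4.8446 (modulus 4.8446). The spectral radius is the largest modulus: r(A) ≈ 5.4651. (Cross-check: r(A) ≤ ||A||_2 ≈ 8.0263; equality holds whenever A is normal, though it can also hold for some non-normal A.)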